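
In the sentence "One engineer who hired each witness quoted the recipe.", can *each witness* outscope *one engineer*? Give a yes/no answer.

No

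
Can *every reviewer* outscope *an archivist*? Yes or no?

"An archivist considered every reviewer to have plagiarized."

Yes

ECM infinitives lack a CP barrier, so *every reviewer* can QR over the matrix subject *an archivist*.
Ordinary QR to a clause-peripheral position gives the wide-scope LF for the lower DP.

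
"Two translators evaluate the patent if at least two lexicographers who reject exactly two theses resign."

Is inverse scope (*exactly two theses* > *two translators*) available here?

No

Structurally, *exactly two theses* is inside the relative clause *who reject exactly two theses*, which is itself inside the adjunct *if at least two lexicographers who reject exactly two theses resign*.
Two island boundaries intervene — the relative clause and the adjunct. Either alone would block QR.
So *exactly two theses* cannot raise high enough to outscope *two translators*; only the surface ordering *two translators* > *exactly two theses* is available.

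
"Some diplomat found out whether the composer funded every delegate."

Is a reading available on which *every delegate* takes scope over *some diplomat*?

*every delegate* occurs within the embedded question *whether the composer funded every delegate*.
Embedded wh-clauses are opaque for QR, so the quantifier stays inside the question.
So *every delegate* cannot raise high enough to outscope *some diplomat*; only the surface ordering *some diplomat* > *every delegate* is available.

No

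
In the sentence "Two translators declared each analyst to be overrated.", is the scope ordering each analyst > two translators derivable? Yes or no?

*each analyst* is an ECM subject; ECM complements are not islands, and the embedded quantifier may take matrix scope.
Ordinary QR to a clause-peripheral position gives the wide-scope LF for the lower DP.

Yes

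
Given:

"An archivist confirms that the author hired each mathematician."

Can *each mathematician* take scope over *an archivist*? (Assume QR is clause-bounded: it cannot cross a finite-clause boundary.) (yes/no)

No

The DP *each mathematician* is contained in the finite complement clause *that the author hired each mathematician*.
Finite CP is the ceiling for QR here, by assumption.
*each mathematician* is confined to the island and cannot take scope over *an archivist*.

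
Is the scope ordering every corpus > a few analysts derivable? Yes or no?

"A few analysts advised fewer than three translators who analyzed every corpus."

*every corpus* is embedded in the relative clause *who analyzed every corpus* modifying *fewer than three translators*.
QR out of a relative clause is ruled out by the relative-clause island constraint.
*every corpus* is confined to the island and cannot take scope over *a few analysts*.

No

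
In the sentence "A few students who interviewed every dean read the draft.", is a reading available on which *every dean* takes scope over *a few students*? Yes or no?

No

*every dean* sits inside the relative clause *who interviewed every dean*.
A relative clause is a scope island — quantifier raising cannot cross its boundary.
*every dean* > *a few students* would require crossing that boundary, which is illicit.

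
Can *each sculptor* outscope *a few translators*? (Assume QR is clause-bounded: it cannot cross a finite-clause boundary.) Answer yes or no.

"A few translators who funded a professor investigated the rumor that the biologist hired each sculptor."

No

*each sculptor* sits inside the complex NP *the rumor that the biologist hired each sculptor*.
The Complex NP Constraint bars QR out of the complement clause of a noun.
There is no licit LF on which *each sculptor* c-commands *a few translators*.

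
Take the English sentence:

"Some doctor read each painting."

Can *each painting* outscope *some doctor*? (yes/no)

Both DPs are arguments of the same predicate; there is no clause or island boundary between them.
Nothing blocks QR of the lower DP to a position above the higher one, so inverse scope is available.

Yes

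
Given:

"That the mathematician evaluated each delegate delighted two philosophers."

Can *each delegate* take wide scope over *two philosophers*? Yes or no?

No

The DP *each delegate* is contained in the sentential subject *that the mathematician evaluated each delegate*.
Sentential subjects are islands: a quantifier inside the subject clause cannot raise over the matrix predicate.
There is no licit LF on which *each delegate* c-commands *two philosophers*.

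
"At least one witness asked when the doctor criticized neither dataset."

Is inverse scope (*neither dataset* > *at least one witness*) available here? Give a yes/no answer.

Structurally, *neither dataset* is inside the embedded question *when the doctor criticized neither dataset*.
Embedded wh-clauses are opaque for QR, so the quantifier stays inside the question.
The inverse ordering *neither dataset* > *at least one witness* is therefore underivable.

No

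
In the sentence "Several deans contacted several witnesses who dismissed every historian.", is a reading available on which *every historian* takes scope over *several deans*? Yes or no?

*every historian* is embedded in the relative clause *who dismissed every historian* modifying *several witnesses*.
Relative clauses are scope islands: a quantifier cannot QR out of a relative clause to take scope in the matrix clause.
So the wide-scope reading for *every historian* is blocked.

No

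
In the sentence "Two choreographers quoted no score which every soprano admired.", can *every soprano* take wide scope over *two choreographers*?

*every soprano* occurs within the relative clause *which every soprano admired* modifying *no score*.
The relative clause forms an island for QR, so the quantifier is confined to the head noun's restrictor.
There is no licit LF on which *every soprano* c-commands *two choreographers*.

No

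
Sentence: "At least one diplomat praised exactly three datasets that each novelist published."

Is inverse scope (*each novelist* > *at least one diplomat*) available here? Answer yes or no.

No

*each novelist* sits inside the relative clause *that each novelist published* modifying *exactly three datasets*.
Relative clauses are scope islands: a quantifier cannot QR out of a relative clause to take scope in the matrix clause.
So *each novelist* cannot raise to a position above *at least one diplomat*.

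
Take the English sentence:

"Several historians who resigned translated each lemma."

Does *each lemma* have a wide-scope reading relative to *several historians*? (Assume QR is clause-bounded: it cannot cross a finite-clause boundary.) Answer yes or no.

Yes

The relative clause *who resigned* modifies *several historians*, but *each lemma* is not inside that relative clause — it is an argument of the matrix verb.
Ordinary QR to a clause-peripheral position gives the wide-scope LF for the lower DP.
Both orderings are possible: *several historians* > *each lemma* and *each lemma* > *several historians*.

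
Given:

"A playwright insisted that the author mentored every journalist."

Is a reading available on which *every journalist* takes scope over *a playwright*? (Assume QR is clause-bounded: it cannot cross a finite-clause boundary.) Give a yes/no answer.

No

Structurally, *every journalist* is inside the finite complement clause *that the author mentored every journalist*.
QR is clause-bounded, so the finite complement is a scope island for the embedded quantifier.
So *every journalist* cannot raise high enough to outscope *a playwright*; only the surface ordering *a playwright* > *every journalist* is available.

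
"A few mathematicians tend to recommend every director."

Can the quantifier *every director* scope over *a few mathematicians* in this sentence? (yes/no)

Yes

Raising constructions are monoclausal for scope purposes; *every director* is not separated from *a few mathematicians* by any island.
Ordinary QR to a clause-peripheral position gives the wide-scope LF for the lower DP.
The sentence is scopally ambiguous between *a few mathematicians* > *every director* and *every director* > *a few mathematicians*.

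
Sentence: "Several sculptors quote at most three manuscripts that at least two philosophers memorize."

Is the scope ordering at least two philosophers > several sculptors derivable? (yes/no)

The target quantifier *at least two philosophers* is part of the relative clause *that at least two philosophers memorize* modifying *at most three manuscripts*.
Relative clauses are scope islands: a quantifier cannot QR out of a relative clause to take scope in the matrix clause.
*at least two philosophers* is confined to the island and cannot take scope over *several sculptors*.

No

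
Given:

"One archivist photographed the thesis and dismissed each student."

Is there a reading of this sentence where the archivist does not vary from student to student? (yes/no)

The paraphrase describes the scope ordering *one archivist* > *each student*.
That is the surface-scope ordering, which is always one of the available readings — island constraints only ever restrict inverse scope.

Yes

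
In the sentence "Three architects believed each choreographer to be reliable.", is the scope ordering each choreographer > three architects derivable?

Yes

ECM infinitives lack a CP barrier, so *each choreographer* can QR over the matrix subject *three architects*.
No island intervenes, so both surface and inverse scope are derivable.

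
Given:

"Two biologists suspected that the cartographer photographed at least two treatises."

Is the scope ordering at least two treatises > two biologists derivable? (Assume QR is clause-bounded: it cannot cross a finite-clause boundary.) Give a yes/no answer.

No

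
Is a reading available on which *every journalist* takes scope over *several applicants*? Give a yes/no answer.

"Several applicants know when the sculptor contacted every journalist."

The target quantifier *every journalist* is part of the embedded question *when the sculptor contacted every journalist*.
An indirect question is a wh-island; the filled [Spec,CP] blocks QR across the CP edge.
So the wide-scope reading for *every journalist* is blocked.

No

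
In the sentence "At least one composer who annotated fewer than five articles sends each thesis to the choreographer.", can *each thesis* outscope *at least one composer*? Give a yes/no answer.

*each thesis* sits in the matrix clause, not in the relative clause on *at least one composer*.
Ordinary QR to a clause-peripheral position gives the wide-scope LF for the lower DP.

Yes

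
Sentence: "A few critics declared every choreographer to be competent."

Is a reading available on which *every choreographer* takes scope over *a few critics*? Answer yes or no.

Yes

*every choreographer* is the subject of an ECM infinitive — the infinitival complement of an ECM verb is not a scope island, so *every choreographer* can raise into the matrix clause.
No island intervenes, so both surface and inverse scope are derivable.
The sentence is scopally ambiguous between *a few critics* > *every choreographer* and *every choreographer* > *a few critics*.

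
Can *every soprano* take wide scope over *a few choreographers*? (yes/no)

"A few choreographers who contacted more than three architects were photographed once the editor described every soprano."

The DP *every soprano* is contained in the adjunct clause *once the editor described every soprano*.
Since the clause is an adjunct (not a complement), the Adjunct Condition blocks QR across its edge.
So *every soprano* cannot raise high enough to outscope *a few choreographers*; only the surface ordering *a few choreographers* > *every soprano* is available.

No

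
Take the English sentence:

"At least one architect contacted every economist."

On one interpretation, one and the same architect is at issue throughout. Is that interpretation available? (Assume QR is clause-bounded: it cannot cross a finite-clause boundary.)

Yes

The described interpretation is the *at least one architect* > *every economist* scoping.
Surface scope (*at least one architect* > *every economist*) is always derivable; islands only block QR, not in-situ interpretation.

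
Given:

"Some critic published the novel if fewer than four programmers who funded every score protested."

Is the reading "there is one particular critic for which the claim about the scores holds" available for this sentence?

Yes

That reading corresponds to *some critic* > *every score*.
That is the surface-scope ordering, which is always one of the available readings — island constraints only ever restrict inverse scope.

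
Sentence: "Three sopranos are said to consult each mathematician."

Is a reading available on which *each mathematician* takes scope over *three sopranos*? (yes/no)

Yes

Raising constructions are monoclausal for scope purposes; *each mathematician* is not separated from *three sopranos* by any island.
Since no island is crossed, the inverse ordering is licensed alongside surface scope.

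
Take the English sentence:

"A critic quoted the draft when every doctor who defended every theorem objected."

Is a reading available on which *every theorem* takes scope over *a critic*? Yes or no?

*every theorem* occurs within the relative clause *who defended every theorem*, which is itself inside the adjunct *when every doctor who defended every theorem objected*.
Two island boundaries intervene — the relative clause and the adjunct. Either alone would block QR.
So *every theorem* cannot raise high enough to outscope *a critic*; only the surface ordering *a critic* > *every theorem* is available.

No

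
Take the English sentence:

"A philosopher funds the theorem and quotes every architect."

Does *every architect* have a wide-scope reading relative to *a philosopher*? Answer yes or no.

No

The target quantifier *every architect* is part of one conjunct of the coordinate structure (*quotes every architect*).
The Coordinate Structure Constraint blocks movement (including QR) out of a single conjunct.
Hence only narrow scope for *every architect* (under *a philosopher*) survives.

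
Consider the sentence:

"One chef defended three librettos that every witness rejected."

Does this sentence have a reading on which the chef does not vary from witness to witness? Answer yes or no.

That reading corresponds to *one chef* > *every witness*.
Nothing needs to raise for *one chef* > *every witness*, so no island constraint is at stake.

Yes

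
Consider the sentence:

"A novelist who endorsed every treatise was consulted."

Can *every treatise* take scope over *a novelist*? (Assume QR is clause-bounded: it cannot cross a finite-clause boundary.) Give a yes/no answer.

No

The target quantifier *every treatise* is part of the relative clause *who endorsed every treatise*.
The relative clause forms an island for QR, so the quantifier is confined to the head noun's restrictor.
The inverse ordering *every treatise* > *a novelist* is therefore underivable.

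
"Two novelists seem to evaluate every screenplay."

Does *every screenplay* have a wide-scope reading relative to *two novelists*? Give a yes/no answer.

Infinitival complements of raising predicates do not block QR; *every screenplay* and *two novelists* are effectively clausemates.
QR within a single clause is free, so the lower quantifier may take scope over the higher one.
So *every screenplay* > *two novelists* is among the available readings.

Yes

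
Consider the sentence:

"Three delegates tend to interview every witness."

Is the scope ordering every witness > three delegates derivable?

Yes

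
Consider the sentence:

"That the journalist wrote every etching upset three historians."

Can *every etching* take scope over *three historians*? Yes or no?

No

The target quantifier *every etching* is part of the sentential subject *that the journalist wrote every etching*.
Sentential subjects are islands: a quantifier inside the subject clause cannot raise over the matrix predicate.
So *every etching* cannot raise to a position above *three historians*.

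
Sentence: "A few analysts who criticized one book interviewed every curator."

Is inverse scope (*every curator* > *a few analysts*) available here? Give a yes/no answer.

Although the sentence contains a relative clause (*who criticized one book*), *every curator* is outside it, in the matrix VP.
QR within a single clause is free, so the lower quantifier may take scope over the higher one.

Yes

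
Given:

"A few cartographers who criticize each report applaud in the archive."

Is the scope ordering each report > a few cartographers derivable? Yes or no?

No

*each report* sits inside the relative clause *who criticize each report*.
The relative clause forms an island for QR, so the quantifier is confined to the head noun's restrictor.
*each report* > *a few cartographers* would require crossing that boundary, which is illicit.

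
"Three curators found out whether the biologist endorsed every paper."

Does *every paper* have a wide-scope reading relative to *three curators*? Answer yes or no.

No

Structurally, *every paper* is inside the embedded question *whether the biologist endorsed every paper*.
QR across an interrogative CP boundary is ruled out as a wh-island violation.
So *every paper* cannot raise to a position above *three curators*.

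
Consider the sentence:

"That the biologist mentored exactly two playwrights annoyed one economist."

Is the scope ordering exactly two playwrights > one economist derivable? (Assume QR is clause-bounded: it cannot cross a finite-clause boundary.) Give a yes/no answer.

*exactly two playwrights* occurs within the sentential subject *that the biologist mentored exactly two playwrights*.
The subject-island constraint blocks QR out of a clausal subject.
*exactly two playwrights* > *one economist* would require crossing that boundary, which is illicit.

No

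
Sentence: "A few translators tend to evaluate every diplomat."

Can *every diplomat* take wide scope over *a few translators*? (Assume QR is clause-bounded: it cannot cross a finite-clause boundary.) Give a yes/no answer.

Yes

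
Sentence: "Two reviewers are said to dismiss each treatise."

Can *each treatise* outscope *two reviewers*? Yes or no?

Yes

*each treatise* is the object of the infinitival complement of a raising predicate; raising infinitives are transparent for QR, so the two DPs are in effect clausemates.
QR within a single clause is free, so the lower quantifier may take scope over the higher one.
Both orderings are possible: *two reviewers* > *each treatise* and *each treatise* > *two reviewers*.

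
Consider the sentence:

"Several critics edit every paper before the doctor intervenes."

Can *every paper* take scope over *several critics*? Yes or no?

Yes

*every paper* is a matrix argument; the adjunct is an island but the target quantifier is outside it.
With no island boundary between them, the object can take inverse scope over the subject via ordinary QR within the clause.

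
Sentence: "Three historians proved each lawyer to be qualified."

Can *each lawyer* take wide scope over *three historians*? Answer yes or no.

Yes

*each lawyer* is an ECM subject; ECM complements are not islands, and the embedded quantifier may take matrix scope.
Nothing blocks QR of the lower DP to a position above the higher one, so inverse scope is available.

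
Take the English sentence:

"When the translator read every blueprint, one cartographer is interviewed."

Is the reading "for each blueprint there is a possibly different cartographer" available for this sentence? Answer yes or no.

No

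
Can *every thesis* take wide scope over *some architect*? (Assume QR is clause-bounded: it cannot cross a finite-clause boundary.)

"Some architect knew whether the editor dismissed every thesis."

*every thesis* is embedded in the embedded question *whether the editor dismissed every thesis*.
Embedded questions are wh-islands: a quantifier inside an indirect question cannot QR into the matrix clause.
So *every thesis* cannot raise to a position above *some architect*.

No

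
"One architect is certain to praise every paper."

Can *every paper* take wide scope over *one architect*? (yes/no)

Yes

*every paper* is the object of the infinitival complement of a raising predicate; raising infinitives are transparent for QR, so the two DPs are in effect clausemates.
Clause-internal QR can adjoin the lower DP above the subject, yielding the inverse reading.
So *every paper* > *one architect* is among the available readings.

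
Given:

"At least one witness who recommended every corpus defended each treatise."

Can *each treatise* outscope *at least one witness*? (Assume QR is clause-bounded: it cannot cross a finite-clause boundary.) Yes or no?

Yes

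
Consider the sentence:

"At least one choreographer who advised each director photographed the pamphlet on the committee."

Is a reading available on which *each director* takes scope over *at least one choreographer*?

No

The DP *each director* is contained in the relative clause *who advised each director*.
The relative clause forms an island for QR, so the quantifier is confined to the head noun's restrictor.
Hence only narrow scope for *each director* (under *at least one choreographer*) survives.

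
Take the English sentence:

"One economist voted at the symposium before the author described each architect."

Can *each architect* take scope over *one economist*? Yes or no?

No

The target quantifier *each architect* is part of the adjunct clause *before the author described each architect*.
Scope out of an adjunct clause is unavailable: QR respects the adjunct-island constraint.
So *each architect* cannot raise high enough to outscope *one economist*; only the surface ordering *one economist* > *each architect* is available.
(Only the surface reading survives: one fixed economist with respect to all the relevant architects.)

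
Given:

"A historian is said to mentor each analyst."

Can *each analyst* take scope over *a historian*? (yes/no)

*each analyst* is the object of the infinitival complement of a raising predicate; raising infinitives are transparent for QR, so the two DPs are in effect clausemates.
Ordinary QR to a clause-peripheral position gives the wide-scope LF for the lower DP.

Yes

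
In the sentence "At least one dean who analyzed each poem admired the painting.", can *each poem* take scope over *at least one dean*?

*each poem* occurs within the relative clause *who analyzed each poem*.
Quantifiers inside a relative clause are trapped there; the RC boundary blocks QR.
There is no licit LF on which *each poem* c-commands *at least one dean*.

No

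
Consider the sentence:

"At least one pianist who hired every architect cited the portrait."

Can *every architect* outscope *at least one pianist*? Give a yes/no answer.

No

The target quantifier *every architect* is part of the relative clause *who hired every architect*.
Quantifiers inside a relative clause are trapped there; the RC boundary blocks QR.
There is no licit LF on which *every architect* c-commands *at least one pianist*.
(Only the surface reading survives: one fixed pianist with respect to all the relevant architects.)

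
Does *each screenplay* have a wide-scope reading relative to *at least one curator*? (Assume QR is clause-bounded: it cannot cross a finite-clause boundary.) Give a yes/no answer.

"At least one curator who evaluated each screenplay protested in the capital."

No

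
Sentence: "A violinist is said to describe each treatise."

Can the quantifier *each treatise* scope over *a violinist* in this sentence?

Yes

Infinitival complements of raising predicates do not block QR; *each treatise* and *a violinist* are effectively clausemates.
Nothing blocks QR of the lower DP to a position above the higher one, so inverse scope is available.
The sentence is scopally ambiguous between *a violinist* > *each treatise* and *each treatise* > *a violinist*.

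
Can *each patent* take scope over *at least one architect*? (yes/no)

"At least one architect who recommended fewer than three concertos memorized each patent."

Yes

The relative clause *who recommended fewer than three concertos* modifies *at least one architect*, but *each patent* is not inside that relative clause — it is an argument of the matrix verb.
No island intervenes, so both surface and inverse scope are derivable.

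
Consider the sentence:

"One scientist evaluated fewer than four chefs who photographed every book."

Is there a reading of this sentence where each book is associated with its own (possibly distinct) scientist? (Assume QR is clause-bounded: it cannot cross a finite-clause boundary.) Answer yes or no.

No

The paraphrase describes the scope ordering *every book* > *one scientist*.
*every book* occurs within the relative clause *who photographed every book* modifying *fewer than four chefs*.
Relative clauses block scope extraction: QR cannot target a position outside the modified NP.
So the wide-scope reading for *every book* is blocked.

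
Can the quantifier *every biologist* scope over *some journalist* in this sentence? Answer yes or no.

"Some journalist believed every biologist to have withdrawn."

Yes

*every biologist* is an ECM subject; ECM complements are not islands, and the embedded quantifier may take matrix scope.
Ordinary QR to a clause-peripheral position gives the wide-scope LF for the lower DP.
So *every biologist* > *some journalist* is among the available readings.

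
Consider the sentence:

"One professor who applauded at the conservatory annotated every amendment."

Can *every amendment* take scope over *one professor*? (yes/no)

Although the sentence contains a relative clause (*who applauded at the conservatory*), *every amendment* is outside it, in the matrix VP.
No island intervenes, so both surface and inverse scope are derivable.

Yes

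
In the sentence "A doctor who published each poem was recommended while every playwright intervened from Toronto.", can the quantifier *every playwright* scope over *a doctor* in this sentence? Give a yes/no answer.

*every playwright* occurs within the adjunct clause *while every playwright intervened from Toronto*.
Adjuncts are opaque for quantifier raising; a quantifier in an adjunct stays inside it.
There is no licit LF on which *every playwright* c-commands *a doctor*.

No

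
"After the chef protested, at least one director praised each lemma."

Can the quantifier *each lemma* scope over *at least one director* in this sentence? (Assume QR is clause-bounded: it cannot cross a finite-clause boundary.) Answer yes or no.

Yes

*each lemma* is a matrix argument; the adjunct is an island but the target quantifier is outside it.
Clause-internal QR can adjoin the lower DP above the subject, yielding the inverse reading.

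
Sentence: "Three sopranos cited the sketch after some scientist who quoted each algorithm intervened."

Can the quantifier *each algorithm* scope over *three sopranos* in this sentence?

*each algorithm* occurs within the relative clause *who quoted each algorithm*, which is itself inside the adjunct *after some scientist who quoted each algorithm intervened*.
Two island boundaries intervene — the relative clause and the adjunct. Either alone would block QR.
So *each algorithm* cannot raise high enough to outscope *three sopranos*; only the surface ordering *three sopranos* > *each algorithm* is available.

No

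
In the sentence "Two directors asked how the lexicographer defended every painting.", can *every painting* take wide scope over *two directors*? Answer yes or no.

No

Structurally, *every painting* is inside the embedded question *how the lexicographer defended every painting*.
Embedded wh-clauses are opaque for QR, so the quantifier stays inside the question.
*every painting* is confined to the island and cannot take scope over *two directors*.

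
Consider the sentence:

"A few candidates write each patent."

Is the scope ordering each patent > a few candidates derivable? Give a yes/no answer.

Both DPs are arguments of the same predicate; there is no clause or island boundary between them.
Ordinary QR to a clause-peripheral position gives the wide-scope LF for the lower DP.

Yes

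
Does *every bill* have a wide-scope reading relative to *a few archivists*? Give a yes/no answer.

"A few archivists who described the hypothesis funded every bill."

Although the sentence contains a relative clause (*who described the hypothesis*), *every bill* is outside it, in the matrix VP.
QR within a single clause is free, so the lower quantifier may take scope over the higher one.

Yes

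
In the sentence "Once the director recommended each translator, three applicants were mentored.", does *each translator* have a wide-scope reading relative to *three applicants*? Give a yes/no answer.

No

The target quantifier *each translator* is part of the adjunct clause *once the director recommended each translator*.
Adjuncts are opaque for quantifier raising; a quantifier in an adjunct stays inside it.
There is no licit LF on which *each translator* c-commands *three applicants*.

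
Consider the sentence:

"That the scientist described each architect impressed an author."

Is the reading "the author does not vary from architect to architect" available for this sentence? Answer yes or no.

That reading corresponds to *an author* > *each architect*.
Nothing needs to raise out of an island for *an author* > *each architect*: *an author* takes scope from its matrix position over the clause containing *each architect*.

Yes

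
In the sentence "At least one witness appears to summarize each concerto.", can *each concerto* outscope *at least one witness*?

Yes

*each concerto* is the object of the infinitival complement of a raising predicate; raising infinitives are transparent for QR, so the two DPs are in effect clausemates.
Ordinary QR to a clause-peripheral position gives the wide-scope LF for the lower DP.
So *each concerto* > *at least one witness* is among the available readings.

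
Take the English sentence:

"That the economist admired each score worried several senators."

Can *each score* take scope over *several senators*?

No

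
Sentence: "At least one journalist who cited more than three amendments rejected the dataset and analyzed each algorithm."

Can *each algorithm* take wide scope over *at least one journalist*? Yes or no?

Structurally, *each algorithm* is inside one conjunct of the coordinate structure (*analyzed each algorithm*).
The Coordinate Structure Constraint blocks movement (including QR) out of a single conjunct.
The inverse ordering *each algorithm* > *at least one journalist* is therefore underivable.
(Only the surface reading survives: one fixed journalist with respect to all the relevant algorithms.)

No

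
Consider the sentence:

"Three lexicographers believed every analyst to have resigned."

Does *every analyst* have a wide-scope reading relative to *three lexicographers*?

Yes

*every analyst* is the subject of an ECM infinitive — the infinitival complement of an ECM verb is not a scope island, so *every analyst* can raise into the matrix clause.
No island intervenes, so both surface and inverse scope are derivable.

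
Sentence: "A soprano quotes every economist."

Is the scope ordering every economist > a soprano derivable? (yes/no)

*a soprano* and *every economist* are co-arguments of the matrix verb, with nothing but a clause-internal boundary between them.
Nothing blocks QR of the lower DP to a position above the higher one, so inverse scope is available.
Both orderings are possible: *a soprano* > *every economist* and *every economist* > *a soprano*.

Yes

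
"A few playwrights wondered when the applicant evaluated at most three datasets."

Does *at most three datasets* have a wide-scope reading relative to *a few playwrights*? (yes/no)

Structurally, *at most three datasets* is inside the embedded question *when the applicant evaluated at most three datasets*.
An indirect question is a wh-island; the filled [Spec,CP] blocks QR across the CP edge.
So the wide-scope reading for *at most three datasets* is blocked.

No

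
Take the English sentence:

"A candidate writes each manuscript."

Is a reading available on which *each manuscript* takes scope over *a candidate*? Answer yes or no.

*a candidate* and *each manuscript* are co-arguments of the matrix verb, with nothing but a clause-internal boundary between them.
No island intervenes, so both surface and inverse scope are derivable.

Yes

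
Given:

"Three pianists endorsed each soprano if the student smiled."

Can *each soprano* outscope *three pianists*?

Yes

Neither queried DP is inside the adjunct, so the adjunct-island constraint does not apply.
Nothing blocks QR of the lower DP to a position above the higher one, so inverse scope is available.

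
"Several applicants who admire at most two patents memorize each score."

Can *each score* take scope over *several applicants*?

Yes

The RC *who admire at most two patents* is an island, but *each score* is not inside it — it is the matrix object, a clausemate of *several applicants*.
With no island boundary between them, the object can take inverse scope over the subject via ordinary QR within the clause.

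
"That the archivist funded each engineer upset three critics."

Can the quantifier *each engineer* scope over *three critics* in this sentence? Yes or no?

No

Structurally, *each engineer* is inside the sentential subject *that the archivist funded each engineer*.
The subject-island constraint blocks QR out of a clausal subject.
So the wide-scope reading for *each engineer* is blocked.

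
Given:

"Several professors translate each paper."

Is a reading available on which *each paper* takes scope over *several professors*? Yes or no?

Yes

*each paper* and *several professors* are in the same minimal clause.
With no island boundary between them, the object can take inverse scope over the subject via ordinary QR within the clause.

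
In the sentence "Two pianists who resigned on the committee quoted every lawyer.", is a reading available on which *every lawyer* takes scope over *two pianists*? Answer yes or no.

The relative clause *who resigned on the committee* modifies *two pianists*, but *every lawyer* is not inside that relative clause — it is an argument of the matrix verb.
Ordinary QR to a clause-peripheral position gives the wide-scope LF for the lower DP.

Yes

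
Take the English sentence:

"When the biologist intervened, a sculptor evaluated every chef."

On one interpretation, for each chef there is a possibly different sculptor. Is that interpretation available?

Yes

The paraphrase describes the scope ordering *every chef* > *a sculptor*.
*every chef* is a matrix argument; the adjunct is an island but the target quantifier is outside it.
QR within a single clause is free, so the lower quantifier may take scope over the higher one.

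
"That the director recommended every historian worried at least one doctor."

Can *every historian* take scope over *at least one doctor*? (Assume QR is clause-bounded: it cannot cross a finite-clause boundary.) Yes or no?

No

*every historian* occurs within the sentential subject *that the director recommended every historian*.
Subjects — clausal subjects included — are islands for extraction, and QR is no exception.
So the wide-scope reading for *every historian* is blocked.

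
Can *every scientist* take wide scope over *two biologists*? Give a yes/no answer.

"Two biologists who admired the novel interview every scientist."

*every scientist* sits in the matrix clause, not in the relative clause on *two biologists*.
QR within a single clause is free, so the lower quantifier may take scope over the higher one.

Yes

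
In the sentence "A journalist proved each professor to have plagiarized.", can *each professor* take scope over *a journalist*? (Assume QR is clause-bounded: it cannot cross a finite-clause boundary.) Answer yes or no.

Yes

*each professor* is the subject of an ECM infinitive — the infinitival complement of an ECM verb is not a scope island, so *each professor* can raise into the matrix clause.
Nothing blocks QR of the lower DP to a position above the higher one, so inverse scope is available.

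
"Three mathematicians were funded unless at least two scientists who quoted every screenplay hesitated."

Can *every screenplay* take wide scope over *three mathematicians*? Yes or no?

No

The DP *every screenplay* is contained in the relative clause *who quoted every screenplay*, which is itself inside the adjunct *unless at least two scientists who quoted every screenplay hesitated*.
Both the relative clause and the enclosing adjunct are scope islands; QR cannot cross either.
Hence only narrow scope for *every screenplay* (under *three mathematicians*) survives.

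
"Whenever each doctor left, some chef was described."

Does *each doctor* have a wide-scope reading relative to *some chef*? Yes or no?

*each doctor* occurs within the adjunct clause *whenever each doctor left*.
Adverbial clauses are not L-marked, so they are barriers for QR — the quantifier cannot escape the adjunct.
*each doctor* is confined to the island and cannot take scope over *some chef*.

No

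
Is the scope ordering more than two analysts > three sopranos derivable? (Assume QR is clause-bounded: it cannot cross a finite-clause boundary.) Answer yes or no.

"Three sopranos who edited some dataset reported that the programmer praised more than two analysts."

No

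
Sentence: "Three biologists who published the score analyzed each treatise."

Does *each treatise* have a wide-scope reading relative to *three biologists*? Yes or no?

*each treatise* sits in the matrix clause, not in the relative clause on *three biologists*.
Ordinary QR to a clause-peripheral position gives the wide-scope LF for the lower DP.

Yes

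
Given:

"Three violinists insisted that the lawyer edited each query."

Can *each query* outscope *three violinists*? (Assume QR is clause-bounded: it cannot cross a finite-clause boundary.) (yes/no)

*each query* occurs within the finite complement clause *that the lawyer edited each query*.
Finite CP is the ceiling for QR here, by assumption.
So *each query* cannot raise to a position above *three violinists*.

No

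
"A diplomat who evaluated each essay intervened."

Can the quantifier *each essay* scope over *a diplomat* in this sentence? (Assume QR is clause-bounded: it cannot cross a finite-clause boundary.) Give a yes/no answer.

No

*each essay* occurs within the relative clause *who evaluated each essay*.
QR out of a relative clause is ruled out by the relative-clause island constraint.
The inverse ordering *each essay* > *a diplomat* is therefore underivable.
(Only the surface reading survives: one fixed diplomat with respect to all the relevant essays.)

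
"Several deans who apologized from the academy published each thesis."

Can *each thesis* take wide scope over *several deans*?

*each thesis* sits in the matrix clause, not in the relative clause on *several deans*.
No island intervenes, so both surface and inverse scope are derivable.

Yes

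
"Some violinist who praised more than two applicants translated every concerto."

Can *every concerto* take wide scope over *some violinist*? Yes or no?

*every concerto* is a matrix argument; only *some violinist* is modified by the relative clause *who praised more than two applicants*, so the RC island is irrelevant to the target quantifier.
QR within a single clause is free, so the lower quantifier may take scope over the higher one.

Yes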